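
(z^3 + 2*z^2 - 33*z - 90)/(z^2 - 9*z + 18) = (z^2 + 8*z + 15)/(z - 3)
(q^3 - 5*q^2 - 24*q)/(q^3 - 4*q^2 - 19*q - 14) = q*(-q^2 + 5*q + 24)/(-q^3 + 4*q^2 + 19*q + 14)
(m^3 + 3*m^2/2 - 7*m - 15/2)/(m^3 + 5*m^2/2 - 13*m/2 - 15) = (m + 1)/(m + 2)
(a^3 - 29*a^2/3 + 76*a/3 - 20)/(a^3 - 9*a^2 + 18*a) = (3*a^2 - 11*a + 10)/(3*a*(a - 3))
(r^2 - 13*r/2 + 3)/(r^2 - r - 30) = (r - 1/2)/(r + 5)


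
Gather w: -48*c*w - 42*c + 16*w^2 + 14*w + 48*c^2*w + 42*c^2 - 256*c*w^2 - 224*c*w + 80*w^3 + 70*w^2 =42*c^2 - 42*c + 80*w^3 + w^2*(86 - 256*c) + w*(48*c^2 - 272*c + 14)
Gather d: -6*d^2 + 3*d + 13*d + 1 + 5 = -6*d^2 + 16*d + 6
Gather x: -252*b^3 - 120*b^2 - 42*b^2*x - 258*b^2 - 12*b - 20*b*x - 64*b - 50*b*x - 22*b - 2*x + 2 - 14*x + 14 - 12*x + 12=-252*b^3 - 378*b^2 - 98*b + x*(-42*b^2 - 70*b - 28) + 28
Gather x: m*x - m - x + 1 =-m + x*(m - 1) + 1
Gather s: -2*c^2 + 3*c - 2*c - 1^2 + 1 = -2*c^2 + c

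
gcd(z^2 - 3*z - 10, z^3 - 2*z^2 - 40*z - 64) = z + 2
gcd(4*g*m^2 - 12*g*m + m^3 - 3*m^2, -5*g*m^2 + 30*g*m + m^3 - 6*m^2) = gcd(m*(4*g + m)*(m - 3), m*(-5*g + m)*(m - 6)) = m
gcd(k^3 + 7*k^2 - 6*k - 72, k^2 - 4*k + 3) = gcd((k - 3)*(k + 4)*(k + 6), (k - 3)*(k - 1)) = k - 3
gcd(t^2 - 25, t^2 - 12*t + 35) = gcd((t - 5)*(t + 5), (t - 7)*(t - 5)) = t - 5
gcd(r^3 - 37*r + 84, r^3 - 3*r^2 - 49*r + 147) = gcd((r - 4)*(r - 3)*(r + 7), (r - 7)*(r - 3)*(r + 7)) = r^2 + 4*r - 21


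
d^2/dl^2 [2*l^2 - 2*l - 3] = 4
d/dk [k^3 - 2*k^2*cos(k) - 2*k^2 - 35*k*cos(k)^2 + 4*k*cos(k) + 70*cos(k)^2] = 2*k^2*sin(k) + 3*k^2 + 35*k*sin(2*k) - 4*sqrt(2)*k*sin(k + pi/4) - 4*k - 70*sin(2*k) + 4*cos(k) - 35*cos(2*k)/2 - 35/2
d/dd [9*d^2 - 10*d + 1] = 18*d - 10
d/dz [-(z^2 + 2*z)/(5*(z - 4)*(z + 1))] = (z^2 + 8*z/5 + 8/5)/(z^4 - 6*z^3 + z^2 + 24*z + 16)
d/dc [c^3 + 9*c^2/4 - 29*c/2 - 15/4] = 3*c^2 + 9*c/2 - 29/2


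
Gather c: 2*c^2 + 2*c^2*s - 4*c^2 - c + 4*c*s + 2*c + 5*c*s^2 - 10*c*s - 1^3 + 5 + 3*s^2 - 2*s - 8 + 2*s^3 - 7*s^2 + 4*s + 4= c^2*(2*s - 2) + c*(5*s^2 - 6*s + 1) + 2*s^3 - 4*s^2 + 2*s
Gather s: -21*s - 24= -21*s - 24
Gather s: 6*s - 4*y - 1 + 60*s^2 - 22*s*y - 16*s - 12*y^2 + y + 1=60*s^2 + s*(-22*y - 10) - 12*y^2 - 3*y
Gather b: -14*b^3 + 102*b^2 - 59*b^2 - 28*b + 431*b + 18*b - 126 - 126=-14*b^3 + 43*b^2 + 421*b - 252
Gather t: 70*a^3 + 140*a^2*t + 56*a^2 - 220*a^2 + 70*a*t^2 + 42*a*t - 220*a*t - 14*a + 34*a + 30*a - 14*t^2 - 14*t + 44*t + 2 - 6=70*a^3 - 164*a^2 + 50*a + t^2*(70*a - 14) + t*(140*a^2 - 178*a + 30) - 4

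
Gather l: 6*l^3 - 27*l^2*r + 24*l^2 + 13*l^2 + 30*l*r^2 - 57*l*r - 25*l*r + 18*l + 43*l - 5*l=6*l^3 + l^2*(37 - 27*r) + l*(30*r^2 - 82*r + 56)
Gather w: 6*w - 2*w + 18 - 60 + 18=4*w - 24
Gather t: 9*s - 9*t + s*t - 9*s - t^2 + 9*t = s*t - t^2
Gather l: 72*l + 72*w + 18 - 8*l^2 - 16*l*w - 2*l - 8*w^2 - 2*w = -8*l^2 + l*(70 - 16*w) - 8*w^2 + 70*w + 18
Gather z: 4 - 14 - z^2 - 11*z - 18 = -z^2 - 11*z - 28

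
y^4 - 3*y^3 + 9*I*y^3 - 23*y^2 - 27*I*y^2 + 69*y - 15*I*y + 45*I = (y - 3)*(y + I)*(y + 3*I)*(y + 5*I)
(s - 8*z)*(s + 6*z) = s^2 - 2*s*z - 48*z^2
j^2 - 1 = (j - 1)*(j + 1)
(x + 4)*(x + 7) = x^2 + 11*x + 28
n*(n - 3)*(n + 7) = n^3 + 4*n^2 - 21*n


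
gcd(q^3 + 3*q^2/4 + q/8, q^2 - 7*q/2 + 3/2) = 1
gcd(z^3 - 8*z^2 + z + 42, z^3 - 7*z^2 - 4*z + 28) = z^2 - 5*z - 14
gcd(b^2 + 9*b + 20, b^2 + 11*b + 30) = b + 5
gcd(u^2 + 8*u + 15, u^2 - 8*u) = 1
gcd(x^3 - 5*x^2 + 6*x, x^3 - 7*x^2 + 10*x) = x^2 - 2*x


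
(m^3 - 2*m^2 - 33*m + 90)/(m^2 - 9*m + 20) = (m^2 + 3*m - 18)/(m - 4)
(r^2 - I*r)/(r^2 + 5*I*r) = (r - I)/(r + 5*I)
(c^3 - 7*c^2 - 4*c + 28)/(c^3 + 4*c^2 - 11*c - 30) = (c^2 - 9*c + 14)/(c^2 + 2*c - 15)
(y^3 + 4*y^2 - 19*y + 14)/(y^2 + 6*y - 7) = y - 2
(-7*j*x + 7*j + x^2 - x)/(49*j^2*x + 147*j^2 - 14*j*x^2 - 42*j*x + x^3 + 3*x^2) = (x - 1)/(-7*j*x - 21*j + x^2 + 3*x)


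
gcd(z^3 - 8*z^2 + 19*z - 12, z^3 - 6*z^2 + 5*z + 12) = z^2 - 7*z + 12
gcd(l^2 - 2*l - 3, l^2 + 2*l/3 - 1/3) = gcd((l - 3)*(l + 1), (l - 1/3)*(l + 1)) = l + 1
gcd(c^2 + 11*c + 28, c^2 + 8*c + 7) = c + 7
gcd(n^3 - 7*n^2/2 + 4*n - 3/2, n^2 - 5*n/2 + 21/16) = 1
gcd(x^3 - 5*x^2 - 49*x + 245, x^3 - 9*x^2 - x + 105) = x^2 - 12*x + 35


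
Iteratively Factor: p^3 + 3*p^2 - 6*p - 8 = (p - 2)*(p^2 + 5*p + 4) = (p - 2)*(p + 4)*(p + 1)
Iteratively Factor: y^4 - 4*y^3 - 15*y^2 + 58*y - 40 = (y - 2)*(y^3 - 2*y^2 - 19*y + 20) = (y - 2)*(y - 1)*(y^2 - y - 20) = (y - 2)*(y - 1)*(y + 4)*(y - 5)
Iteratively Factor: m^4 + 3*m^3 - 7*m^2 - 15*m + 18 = (m - 1)*(m^3 + 4*m^2 - 3*m - 18) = (m - 1)*(m + 3)*(m^2 + m - 6) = (m - 1)*(m + 3)^2*(m - 2)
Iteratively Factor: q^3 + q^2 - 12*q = (q)*(q^2 + q - 12) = q*(q - 3)*(q + 4)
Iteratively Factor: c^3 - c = (c + 1)*(c^2 - c) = (c - 1)*(c + 1)*(c)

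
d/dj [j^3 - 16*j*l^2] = 3*j^2 - 16*l^2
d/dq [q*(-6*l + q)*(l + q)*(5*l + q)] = -30*l^3 - 62*l^2*q + 4*q^3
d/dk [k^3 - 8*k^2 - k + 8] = 3*k^2 - 16*k - 1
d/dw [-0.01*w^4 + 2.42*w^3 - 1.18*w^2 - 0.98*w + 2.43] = -0.04*w^3 + 7.26*w^2 - 2.36*w - 0.98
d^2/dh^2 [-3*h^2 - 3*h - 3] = -6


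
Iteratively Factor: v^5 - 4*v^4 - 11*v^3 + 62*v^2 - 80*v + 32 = (v - 2)*(v^4 - 2*v^3 - 15*v^2 + 32*v - 16) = (v - 2)*(v - 1)*(v^3 - v^2 - 16*v + 16) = (v - 4)*(v - 2)*(v - 1)*(v^2 + 3*v - 4) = (v - 4)*(v - 2)*(v - 1)^2*(v + 4)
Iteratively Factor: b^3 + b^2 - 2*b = (b - 1)*(b^2 + 2*b) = (b - 1)*(b + 2)*(b)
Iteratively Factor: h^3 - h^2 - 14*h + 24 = (h - 2)*(h^2 + h - 12) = (h - 2)*(h + 4)*(h - 3)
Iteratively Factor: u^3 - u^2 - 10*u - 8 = (u + 1)*(u^2 - 2*u - 8) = (u + 1)*(u + 2)*(u - 4)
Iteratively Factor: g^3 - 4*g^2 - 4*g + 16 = (g - 4)*(g^2 - 4) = (g - 4)*(g + 2)*(g - 2)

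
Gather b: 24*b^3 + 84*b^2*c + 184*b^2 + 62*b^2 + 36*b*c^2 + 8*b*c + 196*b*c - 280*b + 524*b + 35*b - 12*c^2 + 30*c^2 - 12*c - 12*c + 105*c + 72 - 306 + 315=24*b^3 + b^2*(84*c + 246) + b*(36*c^2 + 204*c + 279) + 18*c^2 + 81*c + 81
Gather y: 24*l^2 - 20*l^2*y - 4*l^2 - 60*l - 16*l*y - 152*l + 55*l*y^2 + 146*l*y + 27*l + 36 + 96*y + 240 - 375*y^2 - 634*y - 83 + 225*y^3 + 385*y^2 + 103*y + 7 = 20*l^2 - 185*l + 225*y^3 + y^2*(55*l + 10) + y*(-20*l^2 + 130*l - 435) + 200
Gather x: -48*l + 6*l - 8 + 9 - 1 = -42*l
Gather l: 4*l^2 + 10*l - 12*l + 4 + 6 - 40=4*l^2 - 2*l - 30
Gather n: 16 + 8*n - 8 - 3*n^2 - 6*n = -3*n^2 + 2*n + 8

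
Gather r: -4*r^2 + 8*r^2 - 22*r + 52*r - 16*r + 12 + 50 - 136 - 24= 4*r^2 + 14*r - 98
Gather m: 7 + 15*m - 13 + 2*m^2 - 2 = 2*m^2 + 15*m - 8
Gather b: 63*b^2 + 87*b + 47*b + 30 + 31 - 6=63*b^2 + 134*b + 55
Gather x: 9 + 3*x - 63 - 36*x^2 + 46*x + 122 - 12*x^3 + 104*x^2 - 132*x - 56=-12*x^3 + 68*x^2 - 83*x + 12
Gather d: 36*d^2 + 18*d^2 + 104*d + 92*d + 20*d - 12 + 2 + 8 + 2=54*d^2 + 216*d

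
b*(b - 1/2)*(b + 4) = b^3 + 7*b^2/2 - 2*b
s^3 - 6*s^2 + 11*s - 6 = (s - 3)*(s - 2)*(s - 1)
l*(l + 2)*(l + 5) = l^3 + 7*l^2 + 10*l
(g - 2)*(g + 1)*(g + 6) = g^3 + 5*g^2 - 8*g - 12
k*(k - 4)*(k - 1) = k^3 - 5*k^2 + 4*k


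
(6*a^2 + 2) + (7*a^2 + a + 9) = 13*a^2 + a + 11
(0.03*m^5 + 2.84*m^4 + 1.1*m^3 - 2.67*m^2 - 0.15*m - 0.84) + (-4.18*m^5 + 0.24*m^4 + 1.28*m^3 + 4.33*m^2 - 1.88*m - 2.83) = -4.15*m^5 + 3.08*m^4 + 2.38*m^3 + 1.66*m^2 - 2.03*m - 3.67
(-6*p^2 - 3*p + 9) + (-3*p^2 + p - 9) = -9*p^2 - 2*p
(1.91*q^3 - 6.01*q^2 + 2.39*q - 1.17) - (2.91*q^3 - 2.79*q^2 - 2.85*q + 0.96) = -1.0*q^3 - 3.22*q^2 + 5.24*q - 2.13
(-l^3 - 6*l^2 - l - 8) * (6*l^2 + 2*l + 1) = -6*l^5 - 38*l^4 - 19*l^3 - 56*l^2 - 17*l - 8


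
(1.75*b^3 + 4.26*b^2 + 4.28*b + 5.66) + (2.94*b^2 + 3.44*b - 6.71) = 1.75*b^3 + 7.2*b^2 + 7.72*b - 1.05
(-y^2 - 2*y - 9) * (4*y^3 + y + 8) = -4*y^5 - 8*y^4 - 37*y^3 - 10*y^2 - 25*y - 72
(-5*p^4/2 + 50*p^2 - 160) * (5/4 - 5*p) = 25*p^5/2 - 25*p^4/8 - 250*p^3 + 125*p^2/2 + 800*p - 200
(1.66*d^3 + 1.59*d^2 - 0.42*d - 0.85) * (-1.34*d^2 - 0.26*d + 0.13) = -2.2244*d^5 - 2.5622*d^4 + 0.3652*d^3 + 1.4549*d^2 + 0.1664*d - 0.1105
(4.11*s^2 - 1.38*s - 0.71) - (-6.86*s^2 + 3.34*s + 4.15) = 10.97*s^2 - 4.72*s - 4.86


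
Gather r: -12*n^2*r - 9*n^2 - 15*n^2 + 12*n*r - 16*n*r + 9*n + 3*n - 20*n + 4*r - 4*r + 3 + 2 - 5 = -24*n^2 - 8*n + r*(-12*n^2 - 4*n)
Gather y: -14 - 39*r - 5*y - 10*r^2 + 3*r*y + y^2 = -10*r^2 - 39*r + y^2 + y*(3*r - 5) - 14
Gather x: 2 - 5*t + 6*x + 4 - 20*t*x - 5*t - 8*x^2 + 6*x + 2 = -10*t - 8*x^2 + x*(12 - 20*t) + 8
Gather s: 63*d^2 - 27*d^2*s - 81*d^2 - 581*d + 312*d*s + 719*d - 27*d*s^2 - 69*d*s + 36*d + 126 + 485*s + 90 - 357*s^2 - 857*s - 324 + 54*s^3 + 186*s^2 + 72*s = -18*d^2 + 174*d + 54*s^3 + s^2*(-27*d - 171) + s*(-27*d^2 + 243*d - 300) - 108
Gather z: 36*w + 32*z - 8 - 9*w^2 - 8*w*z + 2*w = -9*w^2 + 38*w + z*(32 - 8*w) - 8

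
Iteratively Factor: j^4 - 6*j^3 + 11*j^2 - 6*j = (j - 3)*(j^3 - 3*j^2 + 2*j) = j*(j - 3)*(j^2 - 3*j + 2) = j*(j - 3)*(j - 2)*(j - 1)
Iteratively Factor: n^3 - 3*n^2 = (n)*(n^2 - 3*n) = n^2*(n - 3)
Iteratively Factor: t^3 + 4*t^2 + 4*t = (t + 2)*(t^2 + 2*t) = (t + 2)^2*(t)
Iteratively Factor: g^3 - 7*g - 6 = (g - 3)*(g^2 + 3*g + 2) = (g - 3)*(g + 2)*(g + 1)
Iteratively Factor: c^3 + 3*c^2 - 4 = (c + 2)*(c^2 + c - 2) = (c + 2)^2*(c - 1)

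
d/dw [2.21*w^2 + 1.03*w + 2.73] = 4.42*w + 1.03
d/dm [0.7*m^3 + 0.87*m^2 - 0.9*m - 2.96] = 2.1*m^2 + 1.74*m - 0.9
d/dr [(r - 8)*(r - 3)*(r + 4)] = 3*r^2 - 14*r - 20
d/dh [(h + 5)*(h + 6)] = 2*h + 11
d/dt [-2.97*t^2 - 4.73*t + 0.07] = -5.94*t - 4.73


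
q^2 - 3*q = q*(q - 3)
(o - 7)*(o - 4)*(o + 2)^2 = o^4 - 7*o^3 - 12*o^2 + 68*o + 112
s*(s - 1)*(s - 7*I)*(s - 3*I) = s^4 - s^3 - 10*I*s^3 - 21*s^2 + 10*I*s^2 + 21*s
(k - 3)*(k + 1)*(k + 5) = k^3 + 3*k^2 - 13*k - 15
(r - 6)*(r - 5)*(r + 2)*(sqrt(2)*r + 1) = sqrt(2)*r^4 - 9*sqrt(2)*r^3 + r^3 - 9*r^2 + 8*sqrt(2)*r^2 + 8*r + 60*sqrt(2)*r + 60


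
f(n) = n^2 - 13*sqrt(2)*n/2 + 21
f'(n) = 2*n - 13*sqrt(2)/2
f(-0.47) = 25.54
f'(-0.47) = -10.13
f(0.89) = 13.61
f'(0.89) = -7.41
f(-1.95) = 42.73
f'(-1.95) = -13.09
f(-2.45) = 49.52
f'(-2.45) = -14.09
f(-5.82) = 108.37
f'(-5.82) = -20.83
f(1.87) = 7.31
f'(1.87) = -5.45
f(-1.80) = 40.79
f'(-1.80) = -12.79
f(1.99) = 6.67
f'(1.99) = -5.21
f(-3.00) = 57.58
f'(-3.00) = -15.19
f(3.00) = 2.42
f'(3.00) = -3.19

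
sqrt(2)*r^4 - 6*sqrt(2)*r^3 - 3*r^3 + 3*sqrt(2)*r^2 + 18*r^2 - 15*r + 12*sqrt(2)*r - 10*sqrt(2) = (r - 5)*(r - 1)*(r - 2*sqrt(2))*(sqrt(2)*r + 1)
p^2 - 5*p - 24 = (p - 8)*(p + 3)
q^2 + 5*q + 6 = (q + 2)*(q + 3)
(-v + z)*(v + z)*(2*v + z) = -2*v^3 - v^2*z + 2*v*z^2 + z^3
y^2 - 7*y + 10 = (y - 5)*(y - 2)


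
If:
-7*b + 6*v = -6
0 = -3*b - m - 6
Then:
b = 6*v/7 + 6/7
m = -18*v/7 - 60/7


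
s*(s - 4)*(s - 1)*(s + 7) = s^4 + 2*s^3 - 31*s^2 + 28*s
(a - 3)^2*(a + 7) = a^3 + a^2 - 33*a + 63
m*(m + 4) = m^2 + 4*m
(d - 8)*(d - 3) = d^2 - 11*d + 24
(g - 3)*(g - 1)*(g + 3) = g^3 - g^2 - 9*g + 9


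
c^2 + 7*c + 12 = (c + 3)*(c + 4)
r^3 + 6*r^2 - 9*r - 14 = (r - 2)*(r + 1)*(r + 7)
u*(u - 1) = u^2 - u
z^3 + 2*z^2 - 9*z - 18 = (z - 3)*(z + 2)*(z + 3)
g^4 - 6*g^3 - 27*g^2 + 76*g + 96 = (g - 8)*(g - 3)*(g + 1)*(g + 4)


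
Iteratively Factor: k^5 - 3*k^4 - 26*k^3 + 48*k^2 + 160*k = (k - 4)*(k^4 + k^3 - 22*k^2 - 40*k) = (k - 5)*(k - 4)*(k^3 + 6*k^2 + 8*k) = (k - 5)*(k - 4)*(k + 4)*(k^2 + 2*k) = k*(k - 5)*(k - 4)*(k + 4)*(k + 2)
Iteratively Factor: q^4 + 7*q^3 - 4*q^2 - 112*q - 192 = (q - 4)*(q^3 + 11*q^2 + 40*q + 48) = (q - 4)*(q + 3)*(q^2 + 8*q + 16) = (q - 4)*(q + 3)*(q + 4)*(q + 4)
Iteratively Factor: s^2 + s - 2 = (s - 1)*(s + 2)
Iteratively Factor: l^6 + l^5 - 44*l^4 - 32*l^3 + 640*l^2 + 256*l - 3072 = (l - 4)*(l^5 + 5*l^4 - 24*l^3 - 128*l^2 + 128*l + 768) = (l - 4)*(l + 4)*(l^4 + l^3 - 28*l^2 - 16*l + 192) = (l - 4)*(l + 4)^2*(l^3 - 3*l^2 - 16*l + 48) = (l - 4)^2*(l + 4)^2*(l^2 + l - 12) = (l - 4)^2*(l - 3)*(l + 4)^2*(l + 4)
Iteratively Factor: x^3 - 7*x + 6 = (x + 3)*(x^2 - 3*x + 2) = (x - 1)*(x + 3)*(x - 2)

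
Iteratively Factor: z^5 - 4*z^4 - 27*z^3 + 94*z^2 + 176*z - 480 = (z + 4)*(z^4 - 8*z^3 + 5*z^2 + 74*z - 120) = (z - 2)*(z + 4)*(z^3 - 6*z^2 - 7*z + 60) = (z - 5)*(z - 2)*(z + 4)*(z^2 - z - 12) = (z - 5)*(z - 4)*(z - 2)*(z + 4)*(z + 3)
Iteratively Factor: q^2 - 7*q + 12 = (q - 4)*(q - 3)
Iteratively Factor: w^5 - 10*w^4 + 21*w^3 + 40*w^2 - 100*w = (w)*(w^4 - 10*w^3 + 21*w^2 + 40*w - 100) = w*(w - 2)*(w^3 - 8*w^2 + 5*w + 50) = w*(w - 5)*(w - 2)*(w^2 - 3*w - 10) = w*(w - 5)*(w - 2)*(w + 2)*(w - 5)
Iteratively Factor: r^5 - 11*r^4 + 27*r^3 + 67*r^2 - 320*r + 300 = (r - 2)*(r^4 - 9*r^3 + 9*r^2 + 85*r - 150) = (r - 5)*(r - 2)*(r^3 - 4*r^2 - 11*r + 30) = (r - 5)*(r - 2)^2*(r^2 - 2*r - 15) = (r - 5)*(r - 2)^2*(r + 3)*(r - 5)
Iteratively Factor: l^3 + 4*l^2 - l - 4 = (l - 1)*(l^2 + 5*l + 4) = (l - 1)*(l + 4)*(l + 1)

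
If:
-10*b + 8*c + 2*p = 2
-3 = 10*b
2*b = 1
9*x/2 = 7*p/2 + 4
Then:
No Solution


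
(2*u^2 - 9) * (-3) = 27 - 6*u^2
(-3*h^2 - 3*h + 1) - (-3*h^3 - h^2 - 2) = 3*h^3 - 2*h^2 - 3*h + 3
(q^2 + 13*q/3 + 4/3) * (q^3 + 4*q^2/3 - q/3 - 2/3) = q^5 + 17*q^4/3 + 61*q^3/9 - q^2/3 - 10*q/3 - 8/9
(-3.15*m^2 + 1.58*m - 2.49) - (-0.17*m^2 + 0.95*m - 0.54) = -2.98*m^2 + 0.63*m - 1.95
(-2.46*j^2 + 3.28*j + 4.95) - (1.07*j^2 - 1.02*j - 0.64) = -3.53*j^2 + 4.3*j + 5.59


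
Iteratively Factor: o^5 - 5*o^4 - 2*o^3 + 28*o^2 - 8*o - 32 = (o - 2)*(o^4 - 3*o^3 - 8*o^2 + 12*o + 16) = (o - 2)^2*(o^3 - o^2 - 10*o - 8) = (o - 2)^2*(o + 2)*(o^2 - 3*o - 4) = (o - 4)*(o - 2)^2*(o + 2)*(o + 1)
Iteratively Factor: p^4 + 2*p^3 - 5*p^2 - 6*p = (p + 3)*(p^3 - p^2 - 2*p) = (p - 2)*(p + 3)*(p^2 + p) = (p - 2)*(p + 1)*(p + 3)*(p)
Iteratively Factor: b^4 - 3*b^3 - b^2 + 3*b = (b - 1)*(b^3 - 2*b^2 - 3*b) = b*(b - 1)*(b^2 - 2*b - 3) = b*(b - 1)*(b + 1)*(b - 3)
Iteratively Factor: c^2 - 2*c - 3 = (c - 3)*(c + 1)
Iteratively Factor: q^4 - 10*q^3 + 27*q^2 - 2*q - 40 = (q - 2)*(q^3 - 8*q^2 + 11*q + 20) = (q - 2)*(q + 1)*(q^2 - 9*q + 20) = (q - 5)*(q - 2)*(q + 1)*(q - 4)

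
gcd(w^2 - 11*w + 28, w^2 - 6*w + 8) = w - 4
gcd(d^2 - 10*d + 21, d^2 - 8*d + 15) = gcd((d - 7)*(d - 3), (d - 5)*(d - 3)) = d - 3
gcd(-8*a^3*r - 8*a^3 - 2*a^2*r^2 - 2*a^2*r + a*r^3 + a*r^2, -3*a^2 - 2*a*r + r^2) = 1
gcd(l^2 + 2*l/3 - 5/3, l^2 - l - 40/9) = l + 5/3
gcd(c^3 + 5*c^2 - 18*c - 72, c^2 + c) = 1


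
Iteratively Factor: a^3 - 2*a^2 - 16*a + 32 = (a + 4)*(a^2 - 6*a + 8) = (a - 4)*(a + 4)*(a - 2)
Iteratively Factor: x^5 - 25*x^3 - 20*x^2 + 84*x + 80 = (x + 1)*(x^4 - x^3 - 24*x^2 + 4*x + 80) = (x - 2)*(x + 1)*(x^3 + x^2 - 22*x - 40) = (x - 2)*(x + 1)*(x + 2)*(x^2 - x - 20) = (x - 2)*(x + 1)*(x + 2)*(x + 4)*(x - 5)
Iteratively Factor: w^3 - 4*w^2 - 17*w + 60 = (w - 5)*(w^2 + w - 12) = (w - 5)*(w + 4)*(w - 3)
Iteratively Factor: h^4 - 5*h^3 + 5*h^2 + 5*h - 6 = (h - 3)*(h^3 - 2*h^2 - h + 2) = (h - 3)*(h + 1)*(h^2 - 3*h + 2) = (h - 3)*(h - 1)*(h + 1)*(h - 2)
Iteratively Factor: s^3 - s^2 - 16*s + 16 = (s + 4)*(s^2 - 5*s + 4) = (s - 1)*(s + 4)*(s - 4)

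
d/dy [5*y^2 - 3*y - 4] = 10*y - 3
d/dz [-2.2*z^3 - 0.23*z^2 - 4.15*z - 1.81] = -6.6*z^2 - 0.46*z - 4.15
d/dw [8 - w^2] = -2*w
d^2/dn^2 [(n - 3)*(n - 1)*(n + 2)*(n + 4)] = 12*n^2 + 12*n - 26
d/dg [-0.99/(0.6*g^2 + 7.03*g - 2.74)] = (1.188*g + 6.9597)/(0.6*g^2 + 7.03*g - 2.74)^2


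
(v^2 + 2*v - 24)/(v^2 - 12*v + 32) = (v + 6)/(v - 8)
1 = 1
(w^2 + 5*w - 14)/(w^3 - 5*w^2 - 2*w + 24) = (w^2 + 5*w - 14)/(w^3 - 5*w^2 - 2*w + 24)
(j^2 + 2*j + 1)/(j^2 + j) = (j + 1)/j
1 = 1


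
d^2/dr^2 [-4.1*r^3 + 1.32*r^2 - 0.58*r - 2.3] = 2.64 - 24.6*r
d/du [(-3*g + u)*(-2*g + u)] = -5*g + 2*u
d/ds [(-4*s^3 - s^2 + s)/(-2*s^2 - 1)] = (8*s^4 + 14*s^2 + 2*s - 1)/(4*s^4 + 4*s^2 + 1)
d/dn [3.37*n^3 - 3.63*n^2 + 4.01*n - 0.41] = 10.11*n^2 - 7.26*n + 4.01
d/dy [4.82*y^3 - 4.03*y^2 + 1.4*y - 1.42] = 14.46*y^2 - 8.06*y + 1.4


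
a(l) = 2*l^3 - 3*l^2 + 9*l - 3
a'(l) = 6*l^2 - 6*l + 9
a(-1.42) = -27.56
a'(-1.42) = 29.62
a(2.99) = 50.55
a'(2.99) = 44.70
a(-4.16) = -236.34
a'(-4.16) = 137.79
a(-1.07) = -18.51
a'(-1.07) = 22.29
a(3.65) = 87.14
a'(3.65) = 67.04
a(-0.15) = -4.42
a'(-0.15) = 10.04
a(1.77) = 14.62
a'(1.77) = 17.18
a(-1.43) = -27.85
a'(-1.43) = 29.85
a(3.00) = 51.00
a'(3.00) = 45.00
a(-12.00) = -3999.00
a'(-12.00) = 945.00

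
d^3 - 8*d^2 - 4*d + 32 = (d - 8)*(d - 2)*(d + 2)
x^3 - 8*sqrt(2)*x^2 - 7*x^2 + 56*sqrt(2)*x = x*(x - 7)*(x - 8*sqrt(2))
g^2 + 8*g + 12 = (g + 2)*(g + 6)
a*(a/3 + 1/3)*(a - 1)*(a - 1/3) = a^4/3 - a^3/9 - a^2/3 + a/9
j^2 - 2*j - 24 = (j - 6)*(j + 4)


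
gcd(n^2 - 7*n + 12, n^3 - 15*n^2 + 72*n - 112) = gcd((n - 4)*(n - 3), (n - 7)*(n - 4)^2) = n - 4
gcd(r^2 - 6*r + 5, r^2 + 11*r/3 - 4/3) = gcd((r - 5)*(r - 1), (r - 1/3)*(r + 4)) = 1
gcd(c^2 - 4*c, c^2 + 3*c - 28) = c - 4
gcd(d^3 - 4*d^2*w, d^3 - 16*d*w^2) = -d^2 + 4*d*w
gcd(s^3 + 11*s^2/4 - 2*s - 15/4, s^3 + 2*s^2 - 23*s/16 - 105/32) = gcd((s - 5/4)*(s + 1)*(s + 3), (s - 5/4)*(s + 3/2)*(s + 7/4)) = s - 5/4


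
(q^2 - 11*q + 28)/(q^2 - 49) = (q - 4)/(q + 7)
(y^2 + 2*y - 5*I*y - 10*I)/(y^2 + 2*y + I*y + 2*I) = (y - 5*I)/(y + I)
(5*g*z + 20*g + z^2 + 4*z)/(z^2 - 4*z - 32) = (5*g + z)/(z - 8)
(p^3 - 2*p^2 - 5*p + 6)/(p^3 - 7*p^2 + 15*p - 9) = (p + 2)/(p - 3)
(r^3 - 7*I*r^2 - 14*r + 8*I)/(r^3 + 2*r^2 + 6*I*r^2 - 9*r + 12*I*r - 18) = (r^3 - 7*I*r^2 - 14*r + 8*I)/(r^3 + r^2*(2 + 6*I) + r*(-9 + 12*I) - 18)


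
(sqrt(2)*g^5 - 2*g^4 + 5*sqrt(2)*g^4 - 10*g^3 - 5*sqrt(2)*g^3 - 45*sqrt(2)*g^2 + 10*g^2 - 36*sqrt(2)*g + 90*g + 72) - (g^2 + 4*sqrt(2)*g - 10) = sqrt(2)*g^5 - 2*g^4 + 5*sqrt(2)*g^4 - 10*g^3 - 5*sqrt(2)*g^3 - 45*sqrt(2)*g^2 + 9*g^2 - 40*sqrt(2)*g + 90*g + 82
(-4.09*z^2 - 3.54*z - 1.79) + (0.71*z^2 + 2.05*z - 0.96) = -3.38*z^2 - 1.49*z - 2.75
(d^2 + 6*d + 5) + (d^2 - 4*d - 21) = 2*d^2 + 2*d - 16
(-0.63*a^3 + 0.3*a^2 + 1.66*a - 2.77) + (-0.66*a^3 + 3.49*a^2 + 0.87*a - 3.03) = -1.29*a^3 + 3.79*a^2 + 2.53*a - 5.8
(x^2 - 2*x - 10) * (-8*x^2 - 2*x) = -8*x^4 + 14*x^3 + 84*x^2 + 20*x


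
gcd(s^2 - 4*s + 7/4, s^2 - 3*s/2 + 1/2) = s - 1/2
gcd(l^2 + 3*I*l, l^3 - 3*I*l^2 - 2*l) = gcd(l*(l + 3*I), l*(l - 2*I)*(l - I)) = l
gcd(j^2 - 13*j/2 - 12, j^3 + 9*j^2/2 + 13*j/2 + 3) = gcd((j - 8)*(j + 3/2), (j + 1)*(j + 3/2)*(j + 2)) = j + 3/2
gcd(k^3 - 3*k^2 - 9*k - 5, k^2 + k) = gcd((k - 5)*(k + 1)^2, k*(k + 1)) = k + 1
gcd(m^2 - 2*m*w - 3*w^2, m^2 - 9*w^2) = -m + 3*w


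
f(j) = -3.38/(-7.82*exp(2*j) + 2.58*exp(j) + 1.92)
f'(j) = -3.38*(15.64*exp(2*j) - 2.58*exp(j))/(-7.82*exp(2*j) + 2.58*exp(j) + 1.92)^2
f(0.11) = 0.68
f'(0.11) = -2.30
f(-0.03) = 1.15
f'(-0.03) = -4.78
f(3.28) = 0.00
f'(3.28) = -0.00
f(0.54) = 0.20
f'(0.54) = -0.51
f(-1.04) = -1.82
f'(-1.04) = -1.02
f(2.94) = 0.00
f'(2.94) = -0.00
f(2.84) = 0.00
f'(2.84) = -0.00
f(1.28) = 0.04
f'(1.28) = -0.08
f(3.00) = 0.00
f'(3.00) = 0.00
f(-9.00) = -1.76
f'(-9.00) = 0.00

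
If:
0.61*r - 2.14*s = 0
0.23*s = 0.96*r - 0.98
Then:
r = 1.10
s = 0.31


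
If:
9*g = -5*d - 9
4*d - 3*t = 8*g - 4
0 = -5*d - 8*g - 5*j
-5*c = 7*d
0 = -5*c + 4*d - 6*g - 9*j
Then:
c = -441/575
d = 63/115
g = -30/23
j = 177/115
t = 1912/345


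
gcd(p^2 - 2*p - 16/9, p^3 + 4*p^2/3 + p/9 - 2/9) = p + 2/3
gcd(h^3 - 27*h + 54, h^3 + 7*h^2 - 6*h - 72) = h^2 + 3*h - 18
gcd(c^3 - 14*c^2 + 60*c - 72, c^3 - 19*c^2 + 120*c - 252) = c^2 - 12*c + 36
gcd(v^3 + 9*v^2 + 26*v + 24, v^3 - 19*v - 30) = v^2 + 5*v + 6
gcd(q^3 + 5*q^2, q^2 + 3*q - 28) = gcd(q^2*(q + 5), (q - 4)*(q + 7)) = 1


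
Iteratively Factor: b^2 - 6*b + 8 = (b - 2)*(b - 4)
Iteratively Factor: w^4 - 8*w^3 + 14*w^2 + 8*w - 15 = (w - 1)*(w^3 - 7*w^2 + 7*w + 15) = (w - 3)*(w - 1)*(w^2 - 4*w - 5) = (w - 3)*(w - 1)*(w + 1)*(w - 5)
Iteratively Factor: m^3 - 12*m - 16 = (m + 2)*(m^2 - 2*m - 8) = (m - 4)*(m + 2)*(m + 2)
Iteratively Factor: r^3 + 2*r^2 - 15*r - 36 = (r + 3)*(r^2 - r - 12) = (r - 4)*(r + 3)*(r + 3)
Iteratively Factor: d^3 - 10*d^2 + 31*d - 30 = (d - 5)*(d^2 - 5*d + 6) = (d - 5)*(d - 3)*(d - 2)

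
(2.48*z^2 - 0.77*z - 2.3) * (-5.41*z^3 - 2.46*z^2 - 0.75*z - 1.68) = -13.4168*z^5 - 1.9351*z^4 + 12.4772*z^3 + 2.0691*z^2 + 3.0186*z + 3.864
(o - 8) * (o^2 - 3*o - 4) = o^3 - 11*o^2 + 20*o + 32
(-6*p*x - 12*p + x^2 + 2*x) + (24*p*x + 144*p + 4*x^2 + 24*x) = 18*p*x + 132*p + 5*x^2 + 26*x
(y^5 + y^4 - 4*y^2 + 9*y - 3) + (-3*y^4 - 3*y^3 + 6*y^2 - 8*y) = y^5 - 2*y^4 - 3*y^3 + 2*y^2 + y - 3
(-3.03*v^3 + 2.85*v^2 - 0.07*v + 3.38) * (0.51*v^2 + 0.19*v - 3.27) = -1.5453*v^5 + 0.8778*v^4 + 10.4139*v^3 - 7.609*v^2 + 0.8711*v - 11.0526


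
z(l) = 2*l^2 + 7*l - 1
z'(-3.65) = -7.60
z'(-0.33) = 5.68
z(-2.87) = -4.62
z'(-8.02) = -25.08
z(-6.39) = 35.93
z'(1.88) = 14.52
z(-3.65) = 0.09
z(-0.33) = -3.09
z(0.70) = 4.88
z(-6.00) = 29.00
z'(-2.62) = -3.48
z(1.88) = 19.23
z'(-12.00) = -41.00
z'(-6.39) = -18.56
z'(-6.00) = -17.00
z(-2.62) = -5.61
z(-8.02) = 71.50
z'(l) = 4*l + 7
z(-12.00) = 203.00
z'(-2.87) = -4.48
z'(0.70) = 9.80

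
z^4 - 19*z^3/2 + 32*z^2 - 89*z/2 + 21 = (z - 7/2)*(z - 3)*(z - 2)*(z - 1)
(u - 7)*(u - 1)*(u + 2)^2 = u^4 - 4*u^3 - 21*u^2 - 4*u + 28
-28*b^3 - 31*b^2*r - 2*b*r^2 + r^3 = (-7*b + r)*(b + r)*(4*b + r)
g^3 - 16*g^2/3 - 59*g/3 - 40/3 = (g - 8)*(g + 1)*(g + 5/3)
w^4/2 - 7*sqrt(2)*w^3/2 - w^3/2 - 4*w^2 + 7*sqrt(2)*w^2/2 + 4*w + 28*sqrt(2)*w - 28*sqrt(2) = (w/2 + sqrt(2))*(w - 1)*(w - 7*sqrt(2))*(w - 2*sqrt(2))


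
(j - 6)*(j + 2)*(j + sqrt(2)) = j^3 - 4*j^2 + sqrt(2)*j^2 - 12*j - 4*sqrt(2)*j - 12*sqrt(2)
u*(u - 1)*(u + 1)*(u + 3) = u^4 + 3*u^3 - u^2 - 3*u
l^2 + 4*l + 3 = (l + 1)*(l + 3)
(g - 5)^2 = g^2 - 10*g + 25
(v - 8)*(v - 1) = v^2 - 9*v + 8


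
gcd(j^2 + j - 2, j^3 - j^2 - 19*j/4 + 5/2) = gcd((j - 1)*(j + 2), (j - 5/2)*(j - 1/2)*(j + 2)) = j + 2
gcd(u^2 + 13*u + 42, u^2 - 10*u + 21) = 1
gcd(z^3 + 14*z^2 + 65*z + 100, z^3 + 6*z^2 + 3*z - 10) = z + 5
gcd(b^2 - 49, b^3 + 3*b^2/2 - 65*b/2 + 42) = b + 7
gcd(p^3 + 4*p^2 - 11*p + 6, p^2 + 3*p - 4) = p - 1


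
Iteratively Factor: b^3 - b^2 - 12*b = (b)*(b^2 - b - 12) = b*(b - 4)*(b + 3)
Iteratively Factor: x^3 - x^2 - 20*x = (x)*(x^2 - x - 20) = x*(x - 5)*(x + 4)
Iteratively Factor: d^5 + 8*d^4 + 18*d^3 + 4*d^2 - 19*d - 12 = (d + 3)*(d^4 + 5*d^3 + 3*d^2 - 5*d - 4) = (d + 1)*(d + 3)*(d^3 + 4*d^2 - d - 4) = (d - 1)*(d + 1)*(d + 3)*(d^2 + 5*d + 4) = (d - 1)*(d + 1)*(d + 3)*(d + 4)*(d + 1)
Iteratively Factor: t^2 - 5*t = (t)*(t - 5)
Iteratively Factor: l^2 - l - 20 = (l + 4)*(l - 5)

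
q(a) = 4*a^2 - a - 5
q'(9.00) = 71.00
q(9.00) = 310.00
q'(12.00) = 95.00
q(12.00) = 559.00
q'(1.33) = 9.64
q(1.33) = 0.75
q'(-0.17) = -2.36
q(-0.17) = -4.71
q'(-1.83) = -15.64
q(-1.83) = 10.23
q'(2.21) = 16.68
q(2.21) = 12.33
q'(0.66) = 4.28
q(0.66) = -3.92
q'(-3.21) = -26.68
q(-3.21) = 39.43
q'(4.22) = 32.76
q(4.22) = 62.01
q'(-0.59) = -5.72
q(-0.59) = -3.02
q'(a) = 8*a - 1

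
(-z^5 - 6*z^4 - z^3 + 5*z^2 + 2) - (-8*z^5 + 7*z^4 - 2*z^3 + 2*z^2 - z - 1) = 7*z^5 - 13*z^4 + z^3 + 3*z^2 + z + 3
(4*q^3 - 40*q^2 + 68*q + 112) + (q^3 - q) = 5*q^3 - 40*q^2 + 67*q + 112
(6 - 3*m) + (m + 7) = 13 - 2*m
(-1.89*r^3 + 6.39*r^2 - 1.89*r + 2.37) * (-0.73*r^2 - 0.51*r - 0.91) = 1.3797*r^5 - 3.7008*r^4 - 0.1593*r^3 - 6.5811*r^2 + 0.5112*r - 2.1567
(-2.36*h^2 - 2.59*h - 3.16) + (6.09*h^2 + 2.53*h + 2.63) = 3.73*h^2 - 0.0600000000000001*h - 0.53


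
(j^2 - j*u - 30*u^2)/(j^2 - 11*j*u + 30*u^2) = (-j - 5*u)/(-j + 5*u)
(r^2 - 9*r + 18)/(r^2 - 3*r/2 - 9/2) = 2*(r - 6)/(2*r + 3)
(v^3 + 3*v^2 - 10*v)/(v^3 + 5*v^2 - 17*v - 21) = v*(v^2 + 3*v - 10)/(v^3 + 5*v^2 - 17*v - 21)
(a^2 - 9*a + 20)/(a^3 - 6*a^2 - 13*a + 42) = (a^2 - 9*a + 20)/(a^3 - 6*a^2 - 13*a + 42)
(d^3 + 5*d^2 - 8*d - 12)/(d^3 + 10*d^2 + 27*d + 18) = (d - 2)/(d + 3)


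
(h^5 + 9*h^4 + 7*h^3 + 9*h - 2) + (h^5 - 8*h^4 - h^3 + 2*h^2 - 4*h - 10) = 2*h^5 + h^4 + 6*h^3 + 2*h^2 + 5*h - 12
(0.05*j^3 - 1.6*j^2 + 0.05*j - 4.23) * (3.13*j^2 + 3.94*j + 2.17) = 0.1565*j^5 - 4.811*j^4 - 6.039*j^3 - 16.5149*j^2 - 16.5577*j - 9.1791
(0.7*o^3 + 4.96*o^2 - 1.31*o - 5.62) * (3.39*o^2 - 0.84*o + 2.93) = 2.373*o^5 + 16.2264*o^4 - 6.5563*o^3 - 3.4186*o^2 + 0.882499999999999*o - 16.4666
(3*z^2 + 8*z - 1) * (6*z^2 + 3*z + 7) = 18*z^4 + 57*z^3 + 39*z^2 + 53*z - 7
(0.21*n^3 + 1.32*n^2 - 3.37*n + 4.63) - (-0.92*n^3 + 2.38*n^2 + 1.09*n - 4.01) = 1.13*n^3 - 1.06*n^2 - 4.46*n + 8.64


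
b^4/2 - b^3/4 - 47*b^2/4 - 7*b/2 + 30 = (b/2 + 1)*(b - 5)*(b - 3/2)*(b + 4)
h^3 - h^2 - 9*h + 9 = (h - 3)*(h - 1)*(h + 3)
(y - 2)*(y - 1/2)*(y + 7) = y^3 + 9*y^2/2 - 33*y/2 + 7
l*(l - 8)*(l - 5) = l^3 - 13*l^2 + 40*l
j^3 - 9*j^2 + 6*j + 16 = (j - 8)*(j - 2)*(j + 1)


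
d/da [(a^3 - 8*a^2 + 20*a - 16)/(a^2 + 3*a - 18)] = (a^4 + 6*a^3 - 98*a^2 + 320*a - 312)/(a^4 + 6*a^3 - 27*a^2 - 108*a + 324)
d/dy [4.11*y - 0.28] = 4.11000000000000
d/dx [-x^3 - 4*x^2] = x*(-3*x - 8)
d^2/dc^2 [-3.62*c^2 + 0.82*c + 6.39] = -7.24000000000000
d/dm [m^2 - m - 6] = 2*m - 1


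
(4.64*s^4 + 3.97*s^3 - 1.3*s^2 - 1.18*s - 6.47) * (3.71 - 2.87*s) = -13.3168*s^5 + 5.8205*s^4 + 18.4597*s^3 - 1.4364*s^2 + 14.1911*s - 24.0037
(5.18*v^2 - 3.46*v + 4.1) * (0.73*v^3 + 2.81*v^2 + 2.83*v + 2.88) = 3.7814*v^5 + 12.03*v^4 + 7.9298*v^3 + 16.6476*v^2 + 1.6382*v + 11.808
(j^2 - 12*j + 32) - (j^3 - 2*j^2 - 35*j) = -j^3 + 3*j^2 + 23*j + 32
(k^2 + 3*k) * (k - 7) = k^3 - 4*k^2 - 21*k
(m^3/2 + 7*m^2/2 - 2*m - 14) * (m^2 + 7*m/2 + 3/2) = m^5/2 + 21*m^4/4 + 11*m^3 - 63*m^2/4 - 52*m - 21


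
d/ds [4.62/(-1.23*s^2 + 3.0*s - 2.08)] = (11.3652*s - 13.86)/(1.23*s^2 - 3.0*s + 2.08)^2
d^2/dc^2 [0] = 0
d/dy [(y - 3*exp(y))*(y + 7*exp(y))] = 4*y*exp(y) + 2*y - 42*exp(2*y) + 4*exp(y)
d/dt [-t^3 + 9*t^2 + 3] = 3*t*(6 - t)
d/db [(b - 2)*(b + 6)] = 2*b + 4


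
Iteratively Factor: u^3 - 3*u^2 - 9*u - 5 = (u + 1)*(u^2 - 4*u - 5) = (u - 5)*(u + 1)*(u + 1)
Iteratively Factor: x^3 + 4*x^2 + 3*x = (x + 3)*(x^2 + x) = (x + 1)*(x + 3)*(x)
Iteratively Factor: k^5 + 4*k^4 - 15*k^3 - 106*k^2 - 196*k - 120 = (k + 2)*(k^4 + 2*k^3 - 19*k^2 - 68*k - 60) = (k + 2)^2*(k^3 - 19*k - 30) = (k + 2)^3*(k^2 - 2*k - 15) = (k - 5)*(k + 2)^3*(k + 3)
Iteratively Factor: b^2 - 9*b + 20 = (b - 5)*(b - 4)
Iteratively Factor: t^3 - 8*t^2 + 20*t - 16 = (t - 2)*(t^2 - 6*t + 8) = (t - 4)*(t - 2)*(t - 2)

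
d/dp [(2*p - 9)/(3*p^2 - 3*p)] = (-2*p^2 + 18*p - 9)/(3*p^2*(p^2 - 2*p + 1))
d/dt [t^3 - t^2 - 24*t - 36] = 3*t^2 - 2*t - 24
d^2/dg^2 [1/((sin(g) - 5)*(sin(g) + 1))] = (-49*sin(g) + sin(3*g) - 8*cos(2*g) + 50)/((sin(g) - 5)^3*(sin(g) + 1)^2)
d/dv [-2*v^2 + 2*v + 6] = 2 - 4*v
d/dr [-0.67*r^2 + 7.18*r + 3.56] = 7.18 - 1.34*r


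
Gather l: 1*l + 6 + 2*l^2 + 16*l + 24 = 2*l^2 + 17*l + 30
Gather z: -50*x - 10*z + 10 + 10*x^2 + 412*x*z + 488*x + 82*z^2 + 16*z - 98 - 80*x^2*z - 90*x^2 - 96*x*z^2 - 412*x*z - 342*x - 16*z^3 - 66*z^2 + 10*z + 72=-80*x^2 + 96*x - 16*z^3 + z^2*(16 - 96*x) + z*(16 - 80*x^2) - 16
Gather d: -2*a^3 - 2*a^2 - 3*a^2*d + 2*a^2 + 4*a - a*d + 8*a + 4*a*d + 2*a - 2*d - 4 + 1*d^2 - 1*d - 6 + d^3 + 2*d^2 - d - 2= -2*a^3 + 14*a + d^3 + 3*d^2 + d*(-3*a^2 + 3*a - 4) - 12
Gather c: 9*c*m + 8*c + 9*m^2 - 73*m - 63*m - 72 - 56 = c*(9*m + 8) + 9*m^2 - 136*m - 128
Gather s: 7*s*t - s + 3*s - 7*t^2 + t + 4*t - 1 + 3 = s*(7*t + 2) - 7*t^2 + 5*t + 2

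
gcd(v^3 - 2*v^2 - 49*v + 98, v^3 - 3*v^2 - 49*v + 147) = v^2 - 49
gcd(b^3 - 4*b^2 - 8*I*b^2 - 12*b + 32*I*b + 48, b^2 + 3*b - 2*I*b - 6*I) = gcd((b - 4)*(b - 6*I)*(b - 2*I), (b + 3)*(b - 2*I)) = b - 2*I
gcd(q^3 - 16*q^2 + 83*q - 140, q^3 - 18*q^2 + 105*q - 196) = q^2 - 11*q + 28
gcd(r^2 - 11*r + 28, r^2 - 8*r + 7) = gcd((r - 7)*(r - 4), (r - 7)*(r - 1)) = r - 7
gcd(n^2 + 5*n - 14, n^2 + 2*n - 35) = n + 7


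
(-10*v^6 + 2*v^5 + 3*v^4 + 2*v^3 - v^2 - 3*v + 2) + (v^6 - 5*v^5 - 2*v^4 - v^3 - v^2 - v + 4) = -9*v^6 - 3*v^5 + v^4 + v^3 - 2*v^2 - 4*v + 6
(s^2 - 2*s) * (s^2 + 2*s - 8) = s^4 - 12*s^2 + 16*s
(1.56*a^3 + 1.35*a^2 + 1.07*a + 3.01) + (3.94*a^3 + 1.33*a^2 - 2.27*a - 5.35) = 5.5*a^3 + 2.68*a^2 - 1.2*a - 2.34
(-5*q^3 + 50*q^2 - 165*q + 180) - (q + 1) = -5*q^3 + 50*q^2 - 166*q + 179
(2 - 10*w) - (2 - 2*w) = -8*w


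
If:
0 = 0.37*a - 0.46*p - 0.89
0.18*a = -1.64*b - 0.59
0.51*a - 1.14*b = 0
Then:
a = -0.65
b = -0.29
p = -2.45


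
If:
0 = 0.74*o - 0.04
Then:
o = 0.05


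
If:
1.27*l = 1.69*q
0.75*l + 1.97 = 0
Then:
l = -2.63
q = -1.97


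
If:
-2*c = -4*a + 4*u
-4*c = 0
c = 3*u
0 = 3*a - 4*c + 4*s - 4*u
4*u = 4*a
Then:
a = 0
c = 0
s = 0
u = 0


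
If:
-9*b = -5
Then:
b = 5/9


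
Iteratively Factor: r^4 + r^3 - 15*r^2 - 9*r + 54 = (r - 3)*(r^3 + 4*r^2 - 3*r - 18) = (r - 3)*(r + 3)*(r^2 + r - 6) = (r - 3)*(r - 2)*(r + 3)*(r + 3)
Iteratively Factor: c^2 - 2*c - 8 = (c - 4)*(c + 2)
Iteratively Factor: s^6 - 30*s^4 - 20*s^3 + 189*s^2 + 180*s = (s + 1)*(s^5 - s^4 - 29*s^3 + 9*s^2 + 180*s) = (s - 3)*(s + 1)*(s^4 + 2*s^3 - 23*s^2 - 60*s) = (s - 3)*(s + 1)*(s + 4)*(s^3 - 2*s^2 - 15*s) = (s - 5)*(s - 3)*(s + 1)*(s + 4)*(s^2 + 3*s) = (s - 5)*(s - 3)*(s + 1)*(s + 3)*(s + 4)*(s)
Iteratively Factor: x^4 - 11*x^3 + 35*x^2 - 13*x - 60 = (x + 1)*(x^3 - 12*x^2 + 47*x - 60) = (x - 4)*(x + 1)*(x^2 - 8*x + 15) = (x - 5)*(x - 4)*(x + 1)*(x - 3)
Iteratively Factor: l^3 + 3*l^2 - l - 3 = (l - 1)*(l^2 + 4*l + 3) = (l - 1)*(l + 3)*(l + 1)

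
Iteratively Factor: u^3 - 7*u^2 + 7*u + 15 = (u - 3)*(u^2 - 4*u - 5) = (u - 5)*(u - 3)*(u + 1)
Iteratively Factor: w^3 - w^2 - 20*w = (w)*(w^2 - w - 20) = w*(w + 4)*(w - 5)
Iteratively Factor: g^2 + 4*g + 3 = (g + 3)*(g + 1)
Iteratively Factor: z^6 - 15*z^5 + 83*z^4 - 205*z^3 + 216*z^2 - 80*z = (z - 4)*(z^5 - 11*z^4 + 39*z^3 - 49*z^2 + 20*z) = (z - 5)*(z - 4)*(z^4 - 6*z^3 + 9*z^2 - 4*z) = (z - 5)*(z - 4)^2*(z^3 - 2*z^2 + z) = (z - 5)*(z - 4)^2*(z - 1)*(z^2 - z) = z*(z - 5)*(z - 4)^2*(z - 1)*(z - 1)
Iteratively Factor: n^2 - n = (n)*(n - 1)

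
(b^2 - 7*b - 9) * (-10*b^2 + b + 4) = -10*b^4 + 71*b^3 + 87*b^2 - 37*b - 36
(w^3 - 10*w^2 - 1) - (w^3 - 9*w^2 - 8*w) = -w^2 + 8*w - 1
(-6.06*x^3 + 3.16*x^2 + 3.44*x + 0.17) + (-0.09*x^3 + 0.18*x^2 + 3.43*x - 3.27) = -6.15*x^3 + 3.34*x^2 + 6.87*x - 3.1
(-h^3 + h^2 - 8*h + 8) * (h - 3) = -h^4 + 4*h^3 - 11*h^2 + 32*h - 24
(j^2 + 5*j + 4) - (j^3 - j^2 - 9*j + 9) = -j^3 + 2*j^2 + 14*j - 5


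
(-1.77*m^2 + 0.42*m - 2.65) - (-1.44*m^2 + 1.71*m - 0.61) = -0.33*m^2 - 1.29*m - 2.04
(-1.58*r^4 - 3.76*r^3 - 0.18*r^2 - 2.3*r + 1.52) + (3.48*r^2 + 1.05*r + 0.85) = -1.58*r^4 - 3.76*r^3 + 3.3*r^2 - 1.25*r + 2.37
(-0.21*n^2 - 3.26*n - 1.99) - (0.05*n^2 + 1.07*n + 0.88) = -0.26*n^2 - 4.33*n - 2.87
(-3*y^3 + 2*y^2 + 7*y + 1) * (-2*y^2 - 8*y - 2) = 6*y^5 + 20*y^4 - 24*y^3 - 62*y^2 - 22*y - 2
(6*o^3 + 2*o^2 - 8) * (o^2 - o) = 6*o^5 - 4*o^4 - 2*o^3 - 8*o^2 + 8*o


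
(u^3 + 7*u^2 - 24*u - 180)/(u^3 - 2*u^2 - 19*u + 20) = (u^2 + 12*u + 36)/(u^2 + 3*u - 4)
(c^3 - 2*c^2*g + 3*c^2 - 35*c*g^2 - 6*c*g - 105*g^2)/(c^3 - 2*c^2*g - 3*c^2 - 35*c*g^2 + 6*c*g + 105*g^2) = (c + 3)/(c - 3)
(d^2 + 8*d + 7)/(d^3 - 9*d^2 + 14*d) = (d^2 + 8*d + 7)/(d*(d^2 - 9*d + 14))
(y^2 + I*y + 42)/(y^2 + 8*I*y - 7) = (y - 6*I)/(y + I)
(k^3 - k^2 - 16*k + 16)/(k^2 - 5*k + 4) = k + 4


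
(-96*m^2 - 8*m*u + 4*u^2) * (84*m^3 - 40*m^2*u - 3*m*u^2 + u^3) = -8064*m^5 + 3168*m^4*u + 944*m^3*u^2 - 232*m^2*u^3 - 20*m*u^4 + 4*u^5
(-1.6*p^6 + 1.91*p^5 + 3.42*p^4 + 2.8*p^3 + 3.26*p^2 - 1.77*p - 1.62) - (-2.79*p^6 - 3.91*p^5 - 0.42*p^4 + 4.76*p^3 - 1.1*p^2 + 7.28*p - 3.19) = 1.19*p^6 + 5.82*p^5 + 3.84*p^4 - 1.96*p^3 + 4.36*p^2 - 9.05*p + 1.57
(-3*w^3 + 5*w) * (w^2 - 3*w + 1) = -3*w^5 + 9*w^4 + 2*w^3 - 15*w^2 + 5*w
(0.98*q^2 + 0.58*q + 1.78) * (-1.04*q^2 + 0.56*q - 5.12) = -1.0192*q^4 - 0.0543999999999999*q^3 - 6.544*q^2 - 1.9728*q - 9.1136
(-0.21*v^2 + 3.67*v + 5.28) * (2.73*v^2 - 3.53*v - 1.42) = -0.5733*v^4 + 10.7604*v^3 + 1.7575*v^2 - 23.8498*v - 7.4976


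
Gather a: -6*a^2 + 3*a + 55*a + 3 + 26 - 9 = -6*a^2 + 58*a + 20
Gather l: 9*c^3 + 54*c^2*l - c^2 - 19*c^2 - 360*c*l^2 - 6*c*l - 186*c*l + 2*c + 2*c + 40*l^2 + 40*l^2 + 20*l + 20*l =9*c^3 - 20*c^2 + 4*c + l^2*(80 - 360*c) + l*(54*c^2 - 192*c + 40)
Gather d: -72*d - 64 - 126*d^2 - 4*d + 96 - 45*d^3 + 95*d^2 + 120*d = -45*d^3 - 31*d^2 + 44*d + 32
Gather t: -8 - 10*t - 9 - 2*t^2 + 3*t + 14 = -2*t^2 - 7*t - 3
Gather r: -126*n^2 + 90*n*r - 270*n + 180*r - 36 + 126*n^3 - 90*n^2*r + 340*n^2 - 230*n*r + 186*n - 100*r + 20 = 126*n^3 + 214*n^2 - 84*n + r*(-90*n^2 - 140*n + 80) - 16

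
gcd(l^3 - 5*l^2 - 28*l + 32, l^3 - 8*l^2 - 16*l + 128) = l^2 - 4*l - 32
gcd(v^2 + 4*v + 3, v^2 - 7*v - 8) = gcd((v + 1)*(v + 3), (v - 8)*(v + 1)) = v + 1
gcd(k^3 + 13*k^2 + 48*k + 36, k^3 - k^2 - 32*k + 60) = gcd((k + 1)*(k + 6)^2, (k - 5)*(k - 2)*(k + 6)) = k + 6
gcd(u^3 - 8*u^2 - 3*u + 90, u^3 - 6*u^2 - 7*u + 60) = u^2 - 2*u - 15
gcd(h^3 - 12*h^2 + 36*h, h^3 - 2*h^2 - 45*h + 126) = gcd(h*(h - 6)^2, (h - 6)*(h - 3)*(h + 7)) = h - 6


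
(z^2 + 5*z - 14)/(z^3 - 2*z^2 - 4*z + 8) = (z + 7)/(z^2 - 4)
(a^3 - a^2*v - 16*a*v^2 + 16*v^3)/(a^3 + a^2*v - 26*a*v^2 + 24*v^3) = (a + 4*v)/(a + 6*v)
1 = 1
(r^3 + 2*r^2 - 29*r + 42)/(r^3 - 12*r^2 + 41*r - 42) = (r + 7)/(r - 7)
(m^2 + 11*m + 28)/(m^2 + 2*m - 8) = (m + 7)/(m - 2)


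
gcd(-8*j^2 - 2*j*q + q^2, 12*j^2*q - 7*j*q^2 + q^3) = -4*j + q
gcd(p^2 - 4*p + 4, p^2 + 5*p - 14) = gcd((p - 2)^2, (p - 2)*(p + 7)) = p - 2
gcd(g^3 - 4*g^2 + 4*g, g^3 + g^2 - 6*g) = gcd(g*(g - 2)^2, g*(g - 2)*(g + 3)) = g^2 - 2*g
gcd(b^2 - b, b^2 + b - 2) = b - 1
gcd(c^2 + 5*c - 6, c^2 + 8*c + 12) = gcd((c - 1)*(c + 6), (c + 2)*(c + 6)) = c + 6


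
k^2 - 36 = (k - 6)*(k + 6)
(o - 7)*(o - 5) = o^2 - 12*o + 35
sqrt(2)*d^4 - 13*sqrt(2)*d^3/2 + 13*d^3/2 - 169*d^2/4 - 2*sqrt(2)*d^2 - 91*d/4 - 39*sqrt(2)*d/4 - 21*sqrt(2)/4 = (d - 7)*(d + 1/2)*(d + 3*sqrt(2))*(sqrt(2)*d + 1/2)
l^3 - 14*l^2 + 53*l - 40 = (l - 8)*(l - 5)*(l - 1)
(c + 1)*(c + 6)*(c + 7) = c^3 + 14*c^2 + 55*c + 42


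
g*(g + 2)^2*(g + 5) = g^4 + 9*g^3 + 24*g^2 + 20*g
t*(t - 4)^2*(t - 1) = t^4 - 9*t^3 + 24*t^2 - 16*t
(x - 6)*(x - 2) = x^2 - 8*x + 12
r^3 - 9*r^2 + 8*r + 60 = (r - 6)*(r - 5)*(r + 2)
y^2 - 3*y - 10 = (y - 5)*(y + 2)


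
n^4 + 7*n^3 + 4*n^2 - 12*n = n*(n - 1)*(n + 2)*(n + 6)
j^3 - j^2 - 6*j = j*(j - 3)*(j + 2)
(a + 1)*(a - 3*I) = a^2 + a - 3*I*a - 3*I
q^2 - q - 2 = (q - 2)*(q + 1)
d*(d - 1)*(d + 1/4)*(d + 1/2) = d^4 - d^3/4 - 5*d^2/8 - d/8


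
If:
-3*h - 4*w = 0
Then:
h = -4*w/3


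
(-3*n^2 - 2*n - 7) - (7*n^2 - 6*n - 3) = -10*n^2 + 4*n - 4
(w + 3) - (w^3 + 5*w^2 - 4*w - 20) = -w^3 - 5*w^2 + 5*w + 23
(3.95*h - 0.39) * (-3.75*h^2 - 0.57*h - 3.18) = -14.8125*h^3 - 0.789*h^2 - 12.3387*h + 1.2402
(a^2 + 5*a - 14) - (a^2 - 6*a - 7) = 11*a - 7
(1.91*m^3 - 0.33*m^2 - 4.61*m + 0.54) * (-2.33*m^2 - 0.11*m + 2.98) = -4.4503*m^5 + 0.5588*m^4 + 16.4694*m^3 - 1.7345*m^2 - 13.7972*m + 1.6092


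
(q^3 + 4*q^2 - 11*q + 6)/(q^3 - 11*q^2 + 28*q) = (q^3 + 4*q^2 - 11*q + 6)/(q*(q^2 - 11*q + 28))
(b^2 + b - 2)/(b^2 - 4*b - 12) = (b - 1)/(b - 6)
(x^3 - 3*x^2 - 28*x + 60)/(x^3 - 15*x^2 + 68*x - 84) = (x + 5)/(x - 7)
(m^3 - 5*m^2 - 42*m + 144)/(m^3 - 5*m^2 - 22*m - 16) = (m^2 + 3*m - 18)/(m^2 + 3*m + 2)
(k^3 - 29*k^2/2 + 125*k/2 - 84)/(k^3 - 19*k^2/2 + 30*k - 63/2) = (k - 8)/(k - 3)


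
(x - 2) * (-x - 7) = -x^2 - 5*x + 14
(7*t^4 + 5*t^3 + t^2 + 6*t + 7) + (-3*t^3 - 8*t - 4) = 7*t^4 + 2*t^3 + t^2 - 2*t + 3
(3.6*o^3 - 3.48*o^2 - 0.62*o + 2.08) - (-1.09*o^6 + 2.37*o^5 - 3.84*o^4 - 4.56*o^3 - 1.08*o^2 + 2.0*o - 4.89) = 1.09*o^6 - 2.37*o^5 + 3.84*o^4 + 8.16*o^3 - 2.4*o^2 - 2.62*o + 6.97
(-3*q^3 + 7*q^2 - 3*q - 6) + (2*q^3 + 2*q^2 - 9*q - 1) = -q^3 + 9*q^2 - 12*q - 7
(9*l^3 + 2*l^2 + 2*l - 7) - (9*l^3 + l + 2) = 2*l^2 + l - 9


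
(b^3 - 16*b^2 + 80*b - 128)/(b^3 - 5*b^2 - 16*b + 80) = (b^2 - 12*b + 32)/(b^2 - b - 20)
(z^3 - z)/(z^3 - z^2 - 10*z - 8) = z*(z - 1)/(z^2 - 2*z - 8)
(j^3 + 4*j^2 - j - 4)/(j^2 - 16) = (j^2 - 1)/(j - 4)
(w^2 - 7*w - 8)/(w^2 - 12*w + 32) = (w + 1)/(w - 4)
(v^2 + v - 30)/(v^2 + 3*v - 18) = (v - 5)/(v - 3)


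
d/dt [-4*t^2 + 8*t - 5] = 8 - 8*t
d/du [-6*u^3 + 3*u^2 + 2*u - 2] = -18*u^2 + 6*u + 2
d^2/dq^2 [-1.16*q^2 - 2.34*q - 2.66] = -2.32000000000000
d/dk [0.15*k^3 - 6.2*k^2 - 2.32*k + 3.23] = 0.45*k^2 - 12.4*k - 2.32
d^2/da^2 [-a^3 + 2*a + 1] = -6*a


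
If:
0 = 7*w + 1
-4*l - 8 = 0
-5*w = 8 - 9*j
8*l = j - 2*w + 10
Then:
No Solution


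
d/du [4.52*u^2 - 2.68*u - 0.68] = 9.04*u - 2.68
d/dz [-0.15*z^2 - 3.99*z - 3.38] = -0.3*z - 3.99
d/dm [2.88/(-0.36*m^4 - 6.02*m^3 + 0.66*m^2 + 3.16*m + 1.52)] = (4.1472*m^3 + 52.0128*m^2 - 3.8016*m - 9.1008)/(-0.36*m^4 - 6.02*m^3 + 0.66*m^2 + 3.16*m + 1.52)^2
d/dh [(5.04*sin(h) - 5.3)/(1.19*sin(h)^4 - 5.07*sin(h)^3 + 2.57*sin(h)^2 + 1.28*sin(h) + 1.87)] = (-17.9928*sin(h)^4 + 76.3336*sin(h)^3 - 93.5658*sin(h)^2 + 27.242*sin(h) + 16.2088)*cos(h)/(1.4161*sin(h)^8 - 12.0666*sin(h)^7 + 31.8215*sin(h)^6 - 23.0134*sin(h)^5 - 1.9237*sin(h)^4 - 12.3826*sin(h)^3 + 11.2502*sin(h)^2 + 4.7872*sin(h) + 3.4969)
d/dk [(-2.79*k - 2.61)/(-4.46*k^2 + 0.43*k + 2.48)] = (12.4434*k^2 - 1.1997*k - (2.79*k + 2.61)*(8.92*k - 0.43) - 6.9192)/(-4.46*k^2 + 0.43*k + 2.48)^2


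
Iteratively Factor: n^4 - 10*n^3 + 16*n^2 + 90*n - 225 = (n + 3)*(n^3 - 13*n^2 + 55*n - 75) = (n - 5)*(n + 3)*(n^2 - 8*n + 15) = (n - 5)*(n - 3)*(n + 3)*(n - 5)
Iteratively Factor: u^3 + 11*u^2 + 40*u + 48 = (u + 3)*(u^2 + 8*u + 16) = (u + 3)*(u + 4)*(u + 4)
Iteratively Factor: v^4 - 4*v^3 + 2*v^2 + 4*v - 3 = (v - 3)*(v^3 - v^2 - v + 1) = (v - 3)*(v - 1)*(v^2 - 1) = (v - 3)*(v - 1)*(v + 1)*(v - 1)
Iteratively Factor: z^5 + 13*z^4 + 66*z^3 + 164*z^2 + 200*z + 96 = (z + 2)*(z^4 + 11*z^3 + 44*z^2 + 76*z + 48) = (z + 2)^2*(z^3 + 9*z^2 + 26*z + 24) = (z + 2)^3*(z^2 + 7*z + 12) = (z + 2)^3*(z + 3)*(z + 4)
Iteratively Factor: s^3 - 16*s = (s - 4)*(s^2 + 4*s) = s*(s - 4)*(s + 4)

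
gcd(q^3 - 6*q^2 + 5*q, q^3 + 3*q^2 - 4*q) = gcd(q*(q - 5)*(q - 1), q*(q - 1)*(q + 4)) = q^2 - q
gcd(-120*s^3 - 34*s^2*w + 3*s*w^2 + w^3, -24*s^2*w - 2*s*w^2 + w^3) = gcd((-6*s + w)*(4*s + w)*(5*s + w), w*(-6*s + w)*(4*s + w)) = 24*s^2 + 2*s*w - w^2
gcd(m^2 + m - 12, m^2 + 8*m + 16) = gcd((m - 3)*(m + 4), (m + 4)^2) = m + 4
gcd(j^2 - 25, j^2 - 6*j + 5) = j - 5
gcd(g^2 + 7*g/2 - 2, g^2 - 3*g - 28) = g + 4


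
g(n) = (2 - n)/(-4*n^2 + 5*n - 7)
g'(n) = (2 - n)*(8*n - 5)/(-4*n^2 + 5*n - 7)^2 - 1/(-4*n^2 + 5*n - 7)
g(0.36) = -0.29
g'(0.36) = 0.07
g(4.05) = 0.04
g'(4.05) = -0.00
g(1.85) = -0.01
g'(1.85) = 0.10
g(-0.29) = -0.26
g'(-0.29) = -0.10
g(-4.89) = -0.05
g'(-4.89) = -0.01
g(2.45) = 0.02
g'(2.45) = 0.03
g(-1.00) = -0.19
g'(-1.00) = -0.09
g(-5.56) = -0.05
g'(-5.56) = -0.01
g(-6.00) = -0.04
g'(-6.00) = -0.00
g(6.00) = 0.03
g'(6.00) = 0.00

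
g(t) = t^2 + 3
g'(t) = 2*t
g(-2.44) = 8.95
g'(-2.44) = -4.88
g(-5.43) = 32.48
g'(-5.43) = -10.86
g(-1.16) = 4.35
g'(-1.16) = -2.32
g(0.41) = 3.17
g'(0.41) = 0.82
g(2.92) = 11.53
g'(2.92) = 5.84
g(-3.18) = 13.11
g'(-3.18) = -6.36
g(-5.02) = 28.20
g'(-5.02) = -10.04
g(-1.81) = 6.28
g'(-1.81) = -3.62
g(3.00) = 12.00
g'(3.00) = 6.00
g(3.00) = 12.00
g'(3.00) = 6.00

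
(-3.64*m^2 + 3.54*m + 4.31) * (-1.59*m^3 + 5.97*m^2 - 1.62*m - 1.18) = 5.7876*m^5 - 27.3594*m^4 + 20.1777*m^3 + 24.2911*m^2 - 11.1594*m - 5.0858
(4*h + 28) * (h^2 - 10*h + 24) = 4*h^3 - 12*h^2 - 184*h + 672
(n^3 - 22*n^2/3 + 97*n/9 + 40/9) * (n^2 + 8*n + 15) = n^5 + 2*n^4/3 - 296*n^3/9 - 58*n^2/3 + 1775*n/9 + 200/3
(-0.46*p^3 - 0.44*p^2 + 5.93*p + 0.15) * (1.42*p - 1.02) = -0.6532*p^4 - 0.1556*p^3 + 8.8694*p^2 - 5.8356*p - 0.153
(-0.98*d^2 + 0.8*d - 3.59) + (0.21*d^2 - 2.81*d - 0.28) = -0.77*d^2 - 2.01*d - 3.87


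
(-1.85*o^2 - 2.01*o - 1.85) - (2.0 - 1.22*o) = -1.85*o^2 - 0.79*o - 3.85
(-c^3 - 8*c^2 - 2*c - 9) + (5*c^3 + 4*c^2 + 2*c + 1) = 4*c^3 - 4*c^2 - 8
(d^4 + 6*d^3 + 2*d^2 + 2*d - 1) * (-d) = -d^5 - 6*d^4 - 2*d^3 - 2*d^2 + d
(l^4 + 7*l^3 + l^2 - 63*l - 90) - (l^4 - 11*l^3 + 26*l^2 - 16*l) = 18*l^3 - 25*l^2 - 47*l - 90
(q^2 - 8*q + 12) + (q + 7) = q^2 - 7*q + 19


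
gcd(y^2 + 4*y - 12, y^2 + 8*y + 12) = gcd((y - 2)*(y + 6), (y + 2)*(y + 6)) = y + 6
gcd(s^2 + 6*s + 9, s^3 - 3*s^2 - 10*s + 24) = s + 3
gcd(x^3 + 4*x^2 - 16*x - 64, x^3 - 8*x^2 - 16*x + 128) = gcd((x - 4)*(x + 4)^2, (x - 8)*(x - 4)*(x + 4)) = x^2 - 16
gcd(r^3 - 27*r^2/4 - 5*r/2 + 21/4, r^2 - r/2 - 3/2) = r + 1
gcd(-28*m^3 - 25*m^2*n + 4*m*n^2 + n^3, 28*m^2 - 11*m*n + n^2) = 4*m - n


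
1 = 1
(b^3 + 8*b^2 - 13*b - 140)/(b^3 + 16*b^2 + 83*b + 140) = (b - 4)/(b + 4)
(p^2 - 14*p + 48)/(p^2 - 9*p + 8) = (p - 6)/(p - 1)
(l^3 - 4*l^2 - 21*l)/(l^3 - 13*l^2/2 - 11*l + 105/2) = 2*l/(2*l - 5)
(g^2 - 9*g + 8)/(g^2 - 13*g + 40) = (g - 1)/(g - 5)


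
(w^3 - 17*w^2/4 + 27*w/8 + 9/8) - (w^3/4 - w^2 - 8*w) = 3*w^3/4 - 13*w^2/4 + 91*w/8 + 9/8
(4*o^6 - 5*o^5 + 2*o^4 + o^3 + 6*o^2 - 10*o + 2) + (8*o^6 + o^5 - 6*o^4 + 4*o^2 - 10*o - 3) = 12*o^6 - 4*o^5 - 4*o^4 + o^3 + 10*o^2 - 20*o - 1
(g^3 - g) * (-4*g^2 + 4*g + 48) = -4*g^5 + 4*g^4 + 52*g^3 - 4*g^2 - 48*g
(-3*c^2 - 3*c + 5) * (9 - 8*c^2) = 24*c^4 + 24*c^3 - 67*c^2 - 27*c + 45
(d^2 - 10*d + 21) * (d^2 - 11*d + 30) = d^4 - 21*d^3 + 161*d^2 - 531*d + 630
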